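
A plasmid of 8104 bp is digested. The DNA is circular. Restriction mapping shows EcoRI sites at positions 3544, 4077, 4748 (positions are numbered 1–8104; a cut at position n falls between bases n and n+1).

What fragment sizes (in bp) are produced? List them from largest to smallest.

Circular molecule, 3 cuts → 3 fragments:
  4077 − 3544 = 533 bp
  4748 − 4077 = 671 bp
  wrap: 8104 − 4748 + 3544 = 6900 bp
Sorted largest to smallest: 6900, 671, 533 bp.

6900, 671, 533 bp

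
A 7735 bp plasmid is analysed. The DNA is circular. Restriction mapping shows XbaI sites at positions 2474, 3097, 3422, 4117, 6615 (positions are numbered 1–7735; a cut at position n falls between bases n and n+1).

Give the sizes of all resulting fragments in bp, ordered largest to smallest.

3594, 2498, 695, 623, 325 bp

Circular molecule, 5 cuts → 5 fragments:
  3097 − 2474 = 623 bp
  3422 − 3097 = 325 bp
  4117 − 3422 = 695 bp
  6615 − 4117 = 2498 bp
  wrap: 7735 − 6615 + 2474 = 3594 bp
Sorted largest to smallest: 3594, 2498, 695, 623, 325 bp.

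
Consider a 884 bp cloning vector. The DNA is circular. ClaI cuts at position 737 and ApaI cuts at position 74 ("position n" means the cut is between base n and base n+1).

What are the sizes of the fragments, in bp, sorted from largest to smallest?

Combined cut positions (sorted): 74, 737.
Circular molecule, 2 cuts → 2 fragments:
  737 − 74 = 663 bp
  wrap: 884 − 737 + 74 = 221 bp
Sorted largest to smallest: 663, 221 bp.

663, 221 bp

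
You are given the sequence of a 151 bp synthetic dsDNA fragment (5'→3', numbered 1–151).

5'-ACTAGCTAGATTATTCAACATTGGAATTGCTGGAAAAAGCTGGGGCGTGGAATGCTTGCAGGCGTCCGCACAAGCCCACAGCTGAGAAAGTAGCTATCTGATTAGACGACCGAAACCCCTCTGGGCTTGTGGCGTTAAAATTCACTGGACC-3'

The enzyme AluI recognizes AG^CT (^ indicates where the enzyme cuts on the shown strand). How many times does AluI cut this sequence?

4

AGCT occurs starting at positions 4, 38, 80, 92.
AluI cuts at 4 sites.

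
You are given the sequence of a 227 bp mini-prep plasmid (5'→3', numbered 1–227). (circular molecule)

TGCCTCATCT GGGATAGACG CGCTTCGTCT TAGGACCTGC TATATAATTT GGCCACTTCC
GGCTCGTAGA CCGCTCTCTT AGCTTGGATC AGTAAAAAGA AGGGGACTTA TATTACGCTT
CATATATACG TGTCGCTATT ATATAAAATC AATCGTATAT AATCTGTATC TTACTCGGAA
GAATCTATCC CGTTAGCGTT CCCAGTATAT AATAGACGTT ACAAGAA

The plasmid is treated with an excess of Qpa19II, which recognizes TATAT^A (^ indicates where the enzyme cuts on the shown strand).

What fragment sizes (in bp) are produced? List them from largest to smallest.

82, 62, 50, 17, 16 bp

Qpa19II sites (TATATA) start at positions 41, 123, 140, 156, 206.
Qpa19II cuts after base 5 of each site (before the last base), so after positions 45, 127, 144, 160, 210.
Circular molecule, 5 cuts → 5 fragments:
  46–127 → 82 bp
  128–144 → 17 bp
  145–160 → 16 bp
  161–210 → 50 bp
  211–227 then 1–45 → 17 + 45 = 62 bp
Sorted largest to smallest: 82, 62, 50, 17, 16 bp.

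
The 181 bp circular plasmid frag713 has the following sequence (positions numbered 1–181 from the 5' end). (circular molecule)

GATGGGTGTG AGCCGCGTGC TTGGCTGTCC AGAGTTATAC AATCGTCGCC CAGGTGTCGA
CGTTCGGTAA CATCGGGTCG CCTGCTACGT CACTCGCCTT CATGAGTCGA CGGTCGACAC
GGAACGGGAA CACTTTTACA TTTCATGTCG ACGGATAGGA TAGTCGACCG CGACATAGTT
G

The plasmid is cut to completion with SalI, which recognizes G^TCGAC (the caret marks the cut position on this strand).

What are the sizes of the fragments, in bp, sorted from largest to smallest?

74, 50, 34, 16, 7 bp

SalI sites (GTCGAC) start at positions 56, 106, 113, 147, 163.
SalI cuts after the first base of each site, so after positions 56, 106, 113, 147, 163.
Circular molecule, 5 cuts → 5 fragments:
  57–106 → 50 bp
  107–113 → 7 bp
  114–147 → 34 bp
  148–163 → 16 bp
  164–181 then 1–56 → 18 + 56 = 74 bp
Sorted largest to smallest: 74, 50, 34, 16, 7 bp.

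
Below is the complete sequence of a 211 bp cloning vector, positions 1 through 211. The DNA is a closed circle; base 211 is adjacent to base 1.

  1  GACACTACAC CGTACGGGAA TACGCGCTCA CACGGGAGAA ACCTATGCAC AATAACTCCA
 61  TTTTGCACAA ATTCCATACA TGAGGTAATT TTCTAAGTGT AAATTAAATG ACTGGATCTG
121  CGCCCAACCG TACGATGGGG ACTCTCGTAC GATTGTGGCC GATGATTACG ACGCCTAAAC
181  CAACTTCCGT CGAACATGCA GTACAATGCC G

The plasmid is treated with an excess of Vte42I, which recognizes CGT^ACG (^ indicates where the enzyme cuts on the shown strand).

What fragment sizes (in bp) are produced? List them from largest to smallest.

Vte42I sites (CGTACG) start at positions 11, 129, 146.
Vte42I cuts after base 3 of each site, so after positions 13, 131, 148.
Circular molecule, 3 cuts → 3 fragments:
  14–131 → 118 bp
  132–148 → 17 bp
  149–211 then 1–13 → 63 + 13 = 76 bp
Sorted largest to smallest: 118, 76, 17 bp.

118, 76, 17 bp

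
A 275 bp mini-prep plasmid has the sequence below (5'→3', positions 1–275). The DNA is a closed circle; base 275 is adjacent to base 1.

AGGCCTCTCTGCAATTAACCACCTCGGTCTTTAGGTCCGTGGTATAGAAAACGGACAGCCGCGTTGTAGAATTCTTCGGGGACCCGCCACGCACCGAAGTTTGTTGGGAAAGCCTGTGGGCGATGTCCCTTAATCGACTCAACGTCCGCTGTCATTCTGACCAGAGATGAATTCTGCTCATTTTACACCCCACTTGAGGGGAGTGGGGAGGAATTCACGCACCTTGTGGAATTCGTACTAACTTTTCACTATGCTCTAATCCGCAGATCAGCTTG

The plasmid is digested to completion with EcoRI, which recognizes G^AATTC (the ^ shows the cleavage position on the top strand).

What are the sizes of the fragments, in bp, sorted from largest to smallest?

115, 100, 42, 18 bp

EcoRI sites (GAATTC) start at positions 69, 169, 211, 229.
EcoRI cuts after the first base of each site, so after positions 69, 169, 211, 229.
Circular molecule, 4 cuts → 4 fragments:
  70–169 → 100 bp
  170–211 → 42 bp
  212–229 → 18 bp
  230–275 then 1–69 → 46 + 69 = 115 bp
Sorted largest to smallest: 115, 100, 42, 18 bp.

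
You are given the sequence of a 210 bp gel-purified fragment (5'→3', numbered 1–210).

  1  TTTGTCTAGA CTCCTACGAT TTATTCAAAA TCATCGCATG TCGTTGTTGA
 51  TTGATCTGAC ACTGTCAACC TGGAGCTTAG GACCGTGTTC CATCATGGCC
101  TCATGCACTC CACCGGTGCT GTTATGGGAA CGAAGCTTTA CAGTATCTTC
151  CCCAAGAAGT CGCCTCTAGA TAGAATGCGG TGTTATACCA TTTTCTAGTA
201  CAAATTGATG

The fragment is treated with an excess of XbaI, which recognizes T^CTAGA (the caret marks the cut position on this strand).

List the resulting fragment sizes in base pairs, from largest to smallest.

160, 45, 5 bp

XbaI sites (TCTAGA) start at positions 5, 165.
XbaI cuts after the first base of each site, so after positions 5, 165.
Linear molecule, 2 cuts → 3 fragments:
  1–5 → 5 bp
  6–165 → 160 bp
  166–210 → 45 bp
Sorted largest to smallest: 160, 45, 5 bp.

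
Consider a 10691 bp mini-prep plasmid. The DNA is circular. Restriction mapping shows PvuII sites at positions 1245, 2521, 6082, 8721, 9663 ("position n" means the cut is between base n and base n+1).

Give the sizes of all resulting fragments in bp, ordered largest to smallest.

Circular molecule, 5 cuts → 5 fragments:
  2521 − 1245 = 1276 bp
  6082 − 2521 = 3561 bp
  8721 − 6082 = 2639 bp
  9663 − 8721 = 942 bp
  wrap: 10691 − 9663 + 1245 = 2273 bp
Sorted largest to smallest: 3561, 2639, 2273, 1276, 942 bp.

3561, 2639, 2273, 1276, 942 bp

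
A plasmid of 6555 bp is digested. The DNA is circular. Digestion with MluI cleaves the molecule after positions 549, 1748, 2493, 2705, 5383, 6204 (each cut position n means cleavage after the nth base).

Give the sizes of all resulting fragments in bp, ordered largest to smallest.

Circular molecule, 6 cuts → 6 fragments:
  1748 − 549 = 1199 bp
  2493 − 1748 = 745 bp
  2705 − 2493 = 212 bp
  5383 − 2705 = 2678 bp
  6204 − 5383 = 821 bp
  wrap: 6555 − 6204 + 549 = 900 bp
Sorted largest to smallest: 2678, 1199, 900, 821, 745, 212 bp.

2678, 1199, 900, 821, 745, 212 bp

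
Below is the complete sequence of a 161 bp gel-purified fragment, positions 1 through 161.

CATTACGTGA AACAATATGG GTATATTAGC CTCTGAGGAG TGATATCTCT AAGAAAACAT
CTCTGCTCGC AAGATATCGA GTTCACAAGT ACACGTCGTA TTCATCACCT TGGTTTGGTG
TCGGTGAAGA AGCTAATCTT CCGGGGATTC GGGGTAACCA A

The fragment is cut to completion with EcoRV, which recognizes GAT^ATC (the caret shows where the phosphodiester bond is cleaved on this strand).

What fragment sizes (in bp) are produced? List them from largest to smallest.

86, 44, 31 bp

EcoRV sites (GATATC) start at positions 42, 73.
EcoRV cuts after base 3 of each site, so after positions 44, 75.
Linear molecule, 2 cuts → 3 fragments:
  1–44 → 44 bp
  45–75 → 31 bp
  76–161 → 86 bp
Sorted largest to smallest: 86, 44, 31 bp.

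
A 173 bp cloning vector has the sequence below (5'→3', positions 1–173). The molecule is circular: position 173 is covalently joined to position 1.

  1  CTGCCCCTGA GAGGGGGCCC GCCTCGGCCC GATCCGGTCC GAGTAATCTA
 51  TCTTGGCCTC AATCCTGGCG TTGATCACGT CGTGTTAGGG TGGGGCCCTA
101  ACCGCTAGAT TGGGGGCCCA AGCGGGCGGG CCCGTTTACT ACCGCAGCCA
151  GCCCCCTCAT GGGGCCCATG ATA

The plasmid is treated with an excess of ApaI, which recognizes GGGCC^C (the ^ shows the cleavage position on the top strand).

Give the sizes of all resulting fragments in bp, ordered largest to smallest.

ApaI sites (GGGCCC) start at positions 15, 93, 114, 128, 162.
ApaI cuts after base 5 of each site (before the last base), so after positions 19, 97, 118, 132, 166.
Circular molecule, 5 cuts → 5 fragments:
  20–97 → 78 bp
  98–118 → 21 bp
  119–132 → 14 bp
  133–166 → 34 bp
  167–173 then 1–19 → 7 + 19 = 26 bp
Sorted largest to smallest: 78, 34, 26, 21, 14 bp.

78, 34, 26, 21, 14 bp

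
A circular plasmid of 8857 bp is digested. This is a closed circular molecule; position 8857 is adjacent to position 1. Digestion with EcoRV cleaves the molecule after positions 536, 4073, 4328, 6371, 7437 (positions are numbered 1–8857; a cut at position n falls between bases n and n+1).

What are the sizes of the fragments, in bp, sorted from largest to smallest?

Circular molecule, 5 cuts → 5 fragments:
  4073 − 536 = 3537 bp
  4328 − 4073 = 255 bp
  6371 − 4328 = 2043 bp
  7437 − 6371 = 1066 bp
  wrap: 8857 − 7437 + 536 = 1956 bp
Sorted largest to smallest: 3537, 2043, 1956, 1066, 255 bp.

3537, 2043, 1956, 1066, 255 bp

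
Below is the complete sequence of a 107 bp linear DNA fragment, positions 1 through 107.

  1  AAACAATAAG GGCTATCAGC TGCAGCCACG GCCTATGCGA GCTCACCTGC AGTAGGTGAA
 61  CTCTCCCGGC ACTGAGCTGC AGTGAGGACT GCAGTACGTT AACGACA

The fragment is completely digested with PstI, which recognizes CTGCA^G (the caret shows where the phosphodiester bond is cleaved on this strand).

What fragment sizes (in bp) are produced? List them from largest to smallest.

30, 27, 24, 14, 12 bp

PstI sites (CTGCAG) start at positions 20, 47, 77, 89.
PstI cuts after base 5 of each site (before the last base), so after positions 24, 51, 81, 93.
Linear molecule, 4 cuts → 5 fragments:
  1–24 → 24 bp
  25–51 → 27 bp
  52–81 → 30 bp
  82–93 → 12 bp
  94–107 → 14 bp
Sorted largest to smallest: 30, 27, 24, 14, 12 bp.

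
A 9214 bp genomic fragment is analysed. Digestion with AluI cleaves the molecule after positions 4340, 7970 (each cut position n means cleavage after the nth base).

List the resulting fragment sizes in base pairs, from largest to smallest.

4340, 3630, 1244 bp

Linear molecule, 2 cuts → 3 fragments:
  4340 − 0 = 4340 bp
  7970 − 4340 = 3630 bp
  9214 − 7970 = 1244 bp
Sorted largest to smallest: 4340, 3630, 1244 bp.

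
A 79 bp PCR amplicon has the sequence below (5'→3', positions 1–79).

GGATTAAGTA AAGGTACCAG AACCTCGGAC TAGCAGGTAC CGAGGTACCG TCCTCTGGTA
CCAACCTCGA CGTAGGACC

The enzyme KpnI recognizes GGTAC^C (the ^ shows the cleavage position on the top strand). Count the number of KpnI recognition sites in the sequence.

4

GGTACC occurs starting at positions 13, 36, 44, 57.
KpnI cuts at 4 sites.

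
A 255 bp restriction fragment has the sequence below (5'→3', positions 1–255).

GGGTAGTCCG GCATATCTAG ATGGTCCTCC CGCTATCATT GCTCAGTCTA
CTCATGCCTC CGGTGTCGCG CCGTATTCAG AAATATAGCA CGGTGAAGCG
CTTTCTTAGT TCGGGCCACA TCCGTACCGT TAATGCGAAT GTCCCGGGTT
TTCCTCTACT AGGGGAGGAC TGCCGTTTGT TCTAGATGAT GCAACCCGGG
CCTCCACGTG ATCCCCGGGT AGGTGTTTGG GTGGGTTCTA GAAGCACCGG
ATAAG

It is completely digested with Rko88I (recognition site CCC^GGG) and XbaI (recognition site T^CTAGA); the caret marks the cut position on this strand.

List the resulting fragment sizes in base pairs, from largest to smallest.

Rko88I sites (CCCGGG) start at positions 143, 195, 214.
Rko88I cuts after base 3 of each site, so after positions 145, 197, 216.
XbaI sites (TCTAGA) start at positions 16, 181, 237.
XbaI cuts after the first base of each site, so after positions 16, 181, 237.
Combined cut positions: 16, 145, 181, 197, 216, 237.
Linear molecule, 6 cuts → 7 fragments:
  1–16 → 16 bp
  17–145 → 129 bp
  146–181 → 36 bp
  182–197 → 16 bp
  198–216 → 19 bp
  217–237 → 21 bp
  238–255 → 18 bp
Sorted largest to smallest: 129, 36, 21, 19, 18, 16, 16 bp.

129, 36, 21, 19, 18, 16, 16 bp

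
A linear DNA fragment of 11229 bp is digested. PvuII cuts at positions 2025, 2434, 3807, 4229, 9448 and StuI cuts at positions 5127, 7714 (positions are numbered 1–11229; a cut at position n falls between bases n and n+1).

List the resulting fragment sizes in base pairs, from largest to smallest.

Combined cut positions (sorted): 2025, 2434, 3807, 4229, 5127, 7714, 9448.
Linear molecule, 7 cuts → 8 fragments:
  2025 − 0 = 2025 bp
  2434 − 2025 = 409 bp
  3807 − 2434 = 1373 bp
  4229 − 3807 = 422 bp
  5127 − 4229 = 898 bp
  7714 − 5127 = 2587 bp
  9448 − 7714 = 1734 bp
  11229 − 9448 = 1781 bp
Sorted largest to smallest: 2587, 2025, 1781, 1734, 1373, 898, 422, 409 bp.

2587, 2025, 1781, 1734, 1373, 898, 422, 409 bp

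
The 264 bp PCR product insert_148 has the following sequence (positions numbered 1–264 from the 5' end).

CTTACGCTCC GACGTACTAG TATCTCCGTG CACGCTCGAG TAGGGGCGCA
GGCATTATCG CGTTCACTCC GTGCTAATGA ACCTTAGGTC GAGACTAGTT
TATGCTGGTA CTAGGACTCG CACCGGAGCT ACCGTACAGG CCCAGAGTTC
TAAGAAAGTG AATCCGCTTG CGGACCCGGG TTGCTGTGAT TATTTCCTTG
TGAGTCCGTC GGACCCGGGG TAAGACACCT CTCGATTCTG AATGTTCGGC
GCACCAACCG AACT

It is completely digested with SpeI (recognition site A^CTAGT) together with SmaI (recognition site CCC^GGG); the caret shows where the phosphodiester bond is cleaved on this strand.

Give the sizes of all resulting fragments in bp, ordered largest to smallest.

SpeI sites (ACTAGT) start at positions 16, 94.
SpeI cuts after the first base of each site, so after positions 16, 94.
SmaI sites (CCCGGG) start at positions 175, 214.
SmaI cuts after base 3 of each site, so after positions 177, 216.
Combined cut positions: 16, 94, 177, 216.
Linear molecule, 4 cuts → 5 fragments:
  1–16 → 16 bp
  17–94 → 78 bp
  95–177 → 83 bp
  178–216 → 39 bp
  217–264 → 48 bp
Sorted largest to smallest: 83, 78, 48, 39, 16 bp.

83, 78, 48, 39, 16 bp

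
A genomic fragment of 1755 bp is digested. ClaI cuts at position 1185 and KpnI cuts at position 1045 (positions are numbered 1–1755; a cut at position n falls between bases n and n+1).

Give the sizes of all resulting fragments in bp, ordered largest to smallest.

1045, 570, 140 bp

Combined cut positions (sorted): 1045, 1185.
Linear molecule, 2 cuts → 3 fragments:
  1045 − 0 = 1045 bp
  1185 − 1045 = 140 bp
  1755 − 1185 = 570 bp
Sorted largest to smallest: 1045, 570, 140 bp.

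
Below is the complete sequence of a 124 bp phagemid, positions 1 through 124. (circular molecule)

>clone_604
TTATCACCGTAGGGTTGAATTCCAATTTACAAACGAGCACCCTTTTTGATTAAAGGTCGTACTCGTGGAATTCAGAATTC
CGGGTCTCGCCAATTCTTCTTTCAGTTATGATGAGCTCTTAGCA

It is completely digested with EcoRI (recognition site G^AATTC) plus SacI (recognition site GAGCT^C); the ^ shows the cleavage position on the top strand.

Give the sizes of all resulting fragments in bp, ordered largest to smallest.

EcoRI sites (GAATTC) start at positions 17, 68, 75.
EcoRI cuts after the first base of each site, so after positions 17, 68, 75.
The SacI site (GAGCTC) starts at position 113.
SacI cuts after base 5 of each site (before the last base), so after position 117.
Combined cut positions: 17, 68, 75, 117.
Circular molecule, 4 cuts → 4 fragments:
  18–68 → 51 bp
  69–75 → 7 bp
  76–117 → 42 bp
  118–124 then 1–17 → 7 + 17 = 24 bp
Sorted largest to smallest: 51, 42, 24, 7 bp.

51, 42, 24, 7 bp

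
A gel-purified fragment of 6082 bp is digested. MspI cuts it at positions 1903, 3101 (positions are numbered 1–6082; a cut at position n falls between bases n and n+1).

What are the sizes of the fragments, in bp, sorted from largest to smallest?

Linear molecule, 2 cuts → 3 fragments:
  1903 − 0 = 1903 bp
  3101 − 1903 = 1198 bp
  6082 − 3101 = 2981 bp
Sorted largest to smallest: 2981, 1903, 1198 bp.

2981, 1903, 1198 bp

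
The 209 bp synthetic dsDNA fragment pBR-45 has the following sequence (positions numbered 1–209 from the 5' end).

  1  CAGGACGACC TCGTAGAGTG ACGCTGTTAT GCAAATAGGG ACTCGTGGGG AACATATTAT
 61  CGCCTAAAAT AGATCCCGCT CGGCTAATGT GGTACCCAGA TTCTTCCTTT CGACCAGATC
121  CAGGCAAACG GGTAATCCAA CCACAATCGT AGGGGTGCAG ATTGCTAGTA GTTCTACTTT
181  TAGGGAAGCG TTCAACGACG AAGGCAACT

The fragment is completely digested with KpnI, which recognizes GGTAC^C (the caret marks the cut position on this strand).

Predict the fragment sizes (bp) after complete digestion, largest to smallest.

114, 95 bp

The KpnI site (GGTACC) starts at position 91.
KpnI cuts after base 5 of each site (before the last base), so after position 95.
Linear molecule, 1 cut → 2 fragments:
  1–95 → 95 bp
  96–209 → 114 bp
Sorted largest to smallest: 114, 95 bp.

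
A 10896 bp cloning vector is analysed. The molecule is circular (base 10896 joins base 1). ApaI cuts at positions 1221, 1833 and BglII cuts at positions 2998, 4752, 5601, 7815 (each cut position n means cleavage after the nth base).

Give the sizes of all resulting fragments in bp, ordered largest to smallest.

4302, 2214, 1754, 1165, 849, 612 bp

Combined cut positions (sorted): 1221, 1833, 2998, 4752, 5601, 7815.
Circular molecule, 6 cuts → 6 fragments:
  1833 − 1221 = 612 bp
  2998 − 1833 = 1165 bp
  4752 − 2998 = 1754 bp
  5601 − 4752 = 849 bp
  7815 − 5601 = 2214 bp
  wrap: 10896 − 7815 + 1221 = 4302 bp
Sorted largest to smallest: 4302, 2214, 1754, 1165, 849, 612 bp.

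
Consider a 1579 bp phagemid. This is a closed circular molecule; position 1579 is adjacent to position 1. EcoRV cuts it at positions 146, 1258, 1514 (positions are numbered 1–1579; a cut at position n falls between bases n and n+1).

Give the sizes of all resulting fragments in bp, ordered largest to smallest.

1112, 256, 211 bp

Circular molecule, 3 cuts → 3 fragments:
  1258 − 146 = 1112 bp
  1514 − 1258 = 256 bp
  wrap: 1579 − 1514 + 146 = 211 bp
Sorted largest to smallest: 1112, 256, 211 bp.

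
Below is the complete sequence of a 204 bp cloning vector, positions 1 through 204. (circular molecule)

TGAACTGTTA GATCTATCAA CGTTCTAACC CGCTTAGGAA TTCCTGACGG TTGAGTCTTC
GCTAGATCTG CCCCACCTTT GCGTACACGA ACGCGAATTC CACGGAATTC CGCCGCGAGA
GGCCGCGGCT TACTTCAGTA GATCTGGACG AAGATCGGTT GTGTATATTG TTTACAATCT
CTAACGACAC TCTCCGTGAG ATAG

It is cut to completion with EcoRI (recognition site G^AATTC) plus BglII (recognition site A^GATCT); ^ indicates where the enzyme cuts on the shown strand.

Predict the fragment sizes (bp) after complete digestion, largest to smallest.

74, 35, 31, 28, 26, 10 bp

EcoRI sites (GAATTC) start at positions 38, 95, 105.
EcoRI cuts after the first base of each site, so after positions 38, 95, 105.
BglII sites (AGATCT) start at positions 10, 64, 140.
BglII cuts after the first base of each site, so after positions 10, 64, 140.
Combined cut positions: 10, 38, 64, 95, 105, 140.
Circular molecule, 6 cuts → 6 fragments:
  11–38 → 28 bp
  39–64 → 26 bp
  65–95 → 31 bp
  96–105 → 10 bp
  106–140 → 35 bp
  141–204 then 1–10 → 64 + 10 = 74 bp
Sorted largest to smallest: 74, 35, 31, 28, 26, 10 bp.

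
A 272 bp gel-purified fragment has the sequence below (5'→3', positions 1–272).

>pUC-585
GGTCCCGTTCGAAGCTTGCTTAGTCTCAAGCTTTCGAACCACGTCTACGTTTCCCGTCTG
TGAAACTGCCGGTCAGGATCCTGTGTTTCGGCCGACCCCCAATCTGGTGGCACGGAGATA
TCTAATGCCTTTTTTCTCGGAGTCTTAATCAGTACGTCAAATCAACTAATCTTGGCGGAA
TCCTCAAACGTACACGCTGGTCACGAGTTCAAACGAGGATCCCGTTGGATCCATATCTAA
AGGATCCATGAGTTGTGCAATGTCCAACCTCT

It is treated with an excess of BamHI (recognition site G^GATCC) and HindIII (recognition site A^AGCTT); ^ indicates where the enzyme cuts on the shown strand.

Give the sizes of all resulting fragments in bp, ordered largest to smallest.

141, 48, 30, 16, 15, 12, 10 bp

BamHI sites (GGATCC) start at positions 76, 217, 227, 242.
BamHI cuts after the first base of each site, so after positions 76, 217, 227, 242.
HindIII sites (AAGCTT) start at positions 12, 28.
HindIII cuts after the first base of each site, so after positions 12, 28.
Combined cut positions: 12, 28, 76, 217, 227, 242.
Linear molecule, 6 cuts → 7 fragments:
  1–12 → 12 bp
  13–28 → 16 bp
  29–76 → 48 bp
  77–217 → 141 bp
  218–227 → 10 bp
  228–242 → 15 bp
  243–272 → 30 bp
Sorted largest to smallest: 141, 48, 30, 16, 15, 12, 10 bp.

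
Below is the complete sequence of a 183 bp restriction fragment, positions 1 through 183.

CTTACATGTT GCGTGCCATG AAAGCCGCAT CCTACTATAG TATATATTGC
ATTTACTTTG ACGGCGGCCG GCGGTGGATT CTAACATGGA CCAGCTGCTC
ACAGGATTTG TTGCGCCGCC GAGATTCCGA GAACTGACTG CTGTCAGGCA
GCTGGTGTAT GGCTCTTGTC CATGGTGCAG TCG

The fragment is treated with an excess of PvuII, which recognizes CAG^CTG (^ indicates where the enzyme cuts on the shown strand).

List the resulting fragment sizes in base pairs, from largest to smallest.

PvuII sites (CAGCTG) start at positions 92, 149.
PvuII cuts after base 3 of each site, so after positions 94, 151.
Linear molecule, 2 cuts → 3 fragments:
  1–94 → 94 bp
  95–151 → 57 bp
  152–183 → 32 bp
Sorted largest to smallest: 94, 57, 32 bp.

94, 57, 32 bp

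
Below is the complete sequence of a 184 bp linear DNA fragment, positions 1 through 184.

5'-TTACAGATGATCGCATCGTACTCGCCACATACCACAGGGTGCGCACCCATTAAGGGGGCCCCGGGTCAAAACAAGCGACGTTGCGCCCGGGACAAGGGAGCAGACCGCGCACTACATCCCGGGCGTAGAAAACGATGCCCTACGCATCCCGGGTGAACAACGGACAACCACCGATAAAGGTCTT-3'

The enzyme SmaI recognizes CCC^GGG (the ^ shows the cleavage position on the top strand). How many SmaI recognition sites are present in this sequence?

4

CCCGGG occurs starting at positions 60, 86, 118, 148.
SmaI cuts at 4 sites.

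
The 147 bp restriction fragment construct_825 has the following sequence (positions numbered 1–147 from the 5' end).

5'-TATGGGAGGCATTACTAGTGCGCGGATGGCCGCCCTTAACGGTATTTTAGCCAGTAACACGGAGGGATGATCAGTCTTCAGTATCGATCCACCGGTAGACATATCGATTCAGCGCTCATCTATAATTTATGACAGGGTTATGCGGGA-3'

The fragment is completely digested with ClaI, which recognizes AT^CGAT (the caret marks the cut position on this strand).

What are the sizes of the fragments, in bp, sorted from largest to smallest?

84, 43, 20 bp

ClaI sites (ATCGAT) start at positions 83, 103.
ClaI cuts after base 2 of each site, so after positions 84, 104.
Linear molecule, 2 cuts → 3 fragments:
  1–84 → 84 bp
  85–104 → 20 bp
  105–147 → 43 bp
Sorted largest to smallest: 84, 43, 20 bp.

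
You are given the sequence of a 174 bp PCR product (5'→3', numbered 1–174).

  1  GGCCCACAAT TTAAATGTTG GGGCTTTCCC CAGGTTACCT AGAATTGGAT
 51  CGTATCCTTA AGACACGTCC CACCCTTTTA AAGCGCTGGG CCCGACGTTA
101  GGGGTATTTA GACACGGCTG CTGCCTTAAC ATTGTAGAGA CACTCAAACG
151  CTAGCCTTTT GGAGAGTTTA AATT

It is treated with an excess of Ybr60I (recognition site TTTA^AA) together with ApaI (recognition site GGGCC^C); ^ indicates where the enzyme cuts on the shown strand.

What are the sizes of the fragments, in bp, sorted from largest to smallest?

78, 67, 13, 12, 4 bp

Ybr60I sites (TTTAAA) start at positions 10, 77, 167.
Ybr60I cuts after base 4 of each site, so after positions 13, 80, 170.
The ApaI site (GGGCCC) starts at position 88.
ApaI cuts after base 5 of each site (before the last base), so after position 92.
Combined cut positions: 13, 80, 92, 170.
Linear molecule, 4 cuts → 5 fragments:
  1–13 → 13 bp
  14–80 → 67 bp
  81–92 → 12 bp
  93–170 → 78 bp
  171–174 → 4 bp
Sorted largest to smallest: 78, 67, 13, 12, 4 bp.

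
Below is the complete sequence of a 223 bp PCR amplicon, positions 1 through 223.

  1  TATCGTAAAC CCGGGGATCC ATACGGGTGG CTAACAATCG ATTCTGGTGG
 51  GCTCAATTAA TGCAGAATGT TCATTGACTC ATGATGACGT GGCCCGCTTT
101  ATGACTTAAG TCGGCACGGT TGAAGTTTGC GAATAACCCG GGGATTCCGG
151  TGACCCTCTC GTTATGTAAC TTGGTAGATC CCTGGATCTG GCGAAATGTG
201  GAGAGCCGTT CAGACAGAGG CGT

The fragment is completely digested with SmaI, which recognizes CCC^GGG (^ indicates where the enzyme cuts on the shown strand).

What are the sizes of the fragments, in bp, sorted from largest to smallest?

127, 84, 12 bp

SmaI sites (CCCGGG) start at positions 10, 137.
SmaI cuts after base 3 of each site, so after positions 12, 139.
Linear molecule, 2 cuts → 3 fragments:
  1–12 → 12 bp
  13–139 → 127 bp
  140–223 → 84 bp
Sorted largest to smallest: 127, 84, 12 bp.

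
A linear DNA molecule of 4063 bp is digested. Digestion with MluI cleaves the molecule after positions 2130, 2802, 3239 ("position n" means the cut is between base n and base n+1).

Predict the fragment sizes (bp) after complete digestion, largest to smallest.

Linear molecule, 3 cuts → 4 fragments:
  2130 − 0 = 2130 bp
  2802 − 2130 = 672 bp
  3239 − 2802 = 437 bp
  4063 − 3239 = 824 bp
Sorted largest to smallest: 2130, 824, 672, 437 bp.

2130, 824, 672, 437 bp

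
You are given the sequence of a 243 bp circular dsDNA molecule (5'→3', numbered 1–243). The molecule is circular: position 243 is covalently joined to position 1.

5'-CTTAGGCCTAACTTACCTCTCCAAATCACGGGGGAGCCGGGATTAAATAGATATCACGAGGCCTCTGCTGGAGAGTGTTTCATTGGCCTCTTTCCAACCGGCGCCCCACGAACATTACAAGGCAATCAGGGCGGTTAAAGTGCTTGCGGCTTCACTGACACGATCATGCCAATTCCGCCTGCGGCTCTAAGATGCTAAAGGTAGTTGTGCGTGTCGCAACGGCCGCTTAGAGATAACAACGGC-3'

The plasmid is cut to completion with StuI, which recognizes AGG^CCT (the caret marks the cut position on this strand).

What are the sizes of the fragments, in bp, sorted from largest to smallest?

StuI sites (AGGCCT) start at positions 4, 59.
StuI cuts after base 3 of each site, so after positions 6, 61.
Circular molecule, 2 cuts → 2 fragments:
  7–61 → 55 bp
  62–243 then 1–6 → 182 + 6 = 188 bp
Sorted largest to smallest: 188, 55 bp.

188, 55 bp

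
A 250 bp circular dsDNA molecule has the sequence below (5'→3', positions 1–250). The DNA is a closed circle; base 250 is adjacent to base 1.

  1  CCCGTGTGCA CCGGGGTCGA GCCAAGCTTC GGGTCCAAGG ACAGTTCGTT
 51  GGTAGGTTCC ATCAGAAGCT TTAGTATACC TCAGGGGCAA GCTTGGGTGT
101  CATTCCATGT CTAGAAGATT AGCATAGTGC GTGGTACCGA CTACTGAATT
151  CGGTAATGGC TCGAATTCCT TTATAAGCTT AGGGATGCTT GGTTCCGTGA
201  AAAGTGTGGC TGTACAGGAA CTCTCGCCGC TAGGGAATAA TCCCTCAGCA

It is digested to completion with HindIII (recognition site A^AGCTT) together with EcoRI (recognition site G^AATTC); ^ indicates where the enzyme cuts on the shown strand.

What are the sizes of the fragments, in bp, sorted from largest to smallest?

HindIII sites (AAGCTT) start at positions 24, 66, 89, 175.
HindIII cuts after the first base of each site, so after positions 24, 66, 89, 175.
EcoRI sites (GAATTC) start at positions 146, 163.
EcoRI cuts after the first base of each site, so after positions 146, 163.
Combined cut positions: 24, 66, 89, 146, 163, 175.
Circular molecule, 6 cuts → 6 fragments:
  25–66 → 42 bp
  67–89 → 23 bp
  90–146 → 57 bp
  147–163 → 17 bp
  164–175 → 12 bp
  176–250 then 1–24 → 75 + 24 = 99 bp
Sorted largest to smallest: 99, 57, 42, 23, 17, 12 bp.

99, 57, 42, 23, 17, 12 bp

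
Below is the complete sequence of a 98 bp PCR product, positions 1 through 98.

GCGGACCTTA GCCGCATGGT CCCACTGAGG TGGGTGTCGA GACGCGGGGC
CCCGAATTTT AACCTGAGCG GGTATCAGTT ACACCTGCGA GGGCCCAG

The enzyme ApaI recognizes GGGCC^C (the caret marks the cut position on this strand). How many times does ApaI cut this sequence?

2

GGGCCC occurs starting at positions 47, 91.
ApaI cuts at 2 sites.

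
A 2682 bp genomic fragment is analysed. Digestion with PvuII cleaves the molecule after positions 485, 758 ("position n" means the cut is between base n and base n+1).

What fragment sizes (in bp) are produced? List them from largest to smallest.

Linear molecule, 2 cuts → 3 fragments:
  485 − 0 = 485 bp
  758 − 485 = 273 bp
  2682 − 758 = 1924 bp
Sorted largest to smallest: 1924, 485, 273 bp.

1924, 485, 273 bp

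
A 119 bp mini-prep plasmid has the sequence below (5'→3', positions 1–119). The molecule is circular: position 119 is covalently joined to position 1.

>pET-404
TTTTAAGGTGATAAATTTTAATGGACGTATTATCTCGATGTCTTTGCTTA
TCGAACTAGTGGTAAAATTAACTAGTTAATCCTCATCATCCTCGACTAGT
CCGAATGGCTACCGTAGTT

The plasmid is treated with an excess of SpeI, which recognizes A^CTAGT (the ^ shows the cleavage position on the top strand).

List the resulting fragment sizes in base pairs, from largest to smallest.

SpeI sites (ACTAGT) start at positions 55, 71, 95.
SpeI cuts after the first base of each site, so after positions 55, 71, 95.
Circular molecule, 3 cuts → 3 fragments:
  56–71 → 16 bp
  72–95 → 24 bp
  96–119 then 1–55 → 24 + 55 = 79 bp
Sorted largest to smallest: 79, 24, 16 bp.

79, 24, 16 bp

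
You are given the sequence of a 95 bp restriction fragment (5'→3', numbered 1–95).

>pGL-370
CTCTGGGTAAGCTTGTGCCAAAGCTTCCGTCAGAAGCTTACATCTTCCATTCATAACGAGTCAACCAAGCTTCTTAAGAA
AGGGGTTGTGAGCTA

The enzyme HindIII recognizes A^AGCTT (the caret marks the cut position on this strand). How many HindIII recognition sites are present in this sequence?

4

AAGCTT occurs starting at positions 9, 21, 34, 67.
HindIII cuts at 4 sites.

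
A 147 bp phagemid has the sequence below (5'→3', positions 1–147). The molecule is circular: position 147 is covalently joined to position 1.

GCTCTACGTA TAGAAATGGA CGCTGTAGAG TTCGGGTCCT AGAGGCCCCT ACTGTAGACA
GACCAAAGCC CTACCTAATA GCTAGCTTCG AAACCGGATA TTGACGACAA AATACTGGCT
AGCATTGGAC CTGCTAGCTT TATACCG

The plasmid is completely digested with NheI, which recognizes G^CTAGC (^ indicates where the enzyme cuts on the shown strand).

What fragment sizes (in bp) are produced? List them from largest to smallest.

95, 37, 15 bp

NheI sites (GCTAGC) start at positions 81, 118, 133.
NheI cuts after the first base of each site, so after positions 81, 118, 133.
Circular molecule, 3 cuts → 3 fragments:
  82–118 → 37 bp
  119–133 → 15 bp
  134–147 then 1–81 → 14 + 81 = 95 bp
Sorted largest to smallest: 95, 37, 15 bp.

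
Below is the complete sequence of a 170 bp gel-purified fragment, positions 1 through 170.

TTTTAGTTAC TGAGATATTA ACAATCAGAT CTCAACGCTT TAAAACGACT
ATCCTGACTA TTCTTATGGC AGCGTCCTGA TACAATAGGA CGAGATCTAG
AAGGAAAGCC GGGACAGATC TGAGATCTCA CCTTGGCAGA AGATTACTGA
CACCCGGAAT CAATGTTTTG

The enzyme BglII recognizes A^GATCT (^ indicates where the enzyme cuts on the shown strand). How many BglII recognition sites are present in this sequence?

AGATCT occurs starting at positions 27, 93, 116, 123.
BglII cuts at 4 sites.

4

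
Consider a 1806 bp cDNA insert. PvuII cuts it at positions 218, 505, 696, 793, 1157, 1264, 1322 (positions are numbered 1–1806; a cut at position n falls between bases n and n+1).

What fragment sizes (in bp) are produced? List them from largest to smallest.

Linear molecule, 7 cuts → 8 fragments:
  218 − 0 = 218 bp
  505 − 218 = 287 bp
  696 − 505 = 191 bp
  793 − 696 = 97 bp
  1157 − 793 = 364 bp
  1264 − 1157 = 107 bp
  1322 − 1264 = 58 bp
  1806 − 1322 = 484 bp
Sorted largest to smallest: 484, 364, 287, 218, 191, 107, 97, 58 bp.

484, 364, 287, 218, 191, 107, 97, 58 bp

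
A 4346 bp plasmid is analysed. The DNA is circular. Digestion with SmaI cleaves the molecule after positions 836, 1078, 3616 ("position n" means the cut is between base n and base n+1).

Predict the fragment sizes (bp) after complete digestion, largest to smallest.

Circular molecule, 3 cuts → 3 fragments:
  1078 − 836 = 242 bp
  3616 − 1078 = 2538 bp
  wrap: 4346 − 3616 + 836 = 1566 bp
Sorted largest to smallest: 2538, 1566, 242 bp.

2538, 1566, 242 bp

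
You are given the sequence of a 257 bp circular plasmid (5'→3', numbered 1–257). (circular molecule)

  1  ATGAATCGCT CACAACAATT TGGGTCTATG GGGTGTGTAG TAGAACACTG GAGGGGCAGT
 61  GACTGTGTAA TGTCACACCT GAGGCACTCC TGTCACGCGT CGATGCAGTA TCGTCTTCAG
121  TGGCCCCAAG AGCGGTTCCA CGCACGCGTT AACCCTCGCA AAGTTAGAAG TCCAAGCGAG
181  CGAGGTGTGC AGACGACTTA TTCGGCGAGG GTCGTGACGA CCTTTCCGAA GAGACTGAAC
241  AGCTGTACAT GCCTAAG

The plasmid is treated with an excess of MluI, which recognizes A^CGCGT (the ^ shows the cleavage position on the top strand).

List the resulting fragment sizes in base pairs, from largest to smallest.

MluI sites (ACGCGT) start at positions 95, 144.
MluI cuts after the first base of each site, so after positions 95, 144.
Circular molecule, 2 cuts → 2 fragments:
  96–144 → 49 bp
  145–257 then 1–95 → 113 + 95 = 208 bp
Sorted largest to smallest: 208, 49 bp.

208, 49 bp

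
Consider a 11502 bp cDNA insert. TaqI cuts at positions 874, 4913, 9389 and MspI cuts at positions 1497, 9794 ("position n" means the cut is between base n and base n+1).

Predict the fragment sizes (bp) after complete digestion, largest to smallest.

4476, 3416, 1708, 874, 623, 405 bp

Combined cut positions (sorted): 874, 1497, 4913, 9389, 9794.
Linear molecule, 5 cuts → 6 fragments:
  874 − 0 = 874 bp
  1497 − 874 = 623 bp
  4913 − 1497 = 3416 bp
  9389 − 4913 = 4476 bp
  9794 − 9389 = 405 bp
  11502 − 9794 = 1708 bp
Sorted largest to smallest: 4476, 3416, 1708, 874, 623, 405 bp.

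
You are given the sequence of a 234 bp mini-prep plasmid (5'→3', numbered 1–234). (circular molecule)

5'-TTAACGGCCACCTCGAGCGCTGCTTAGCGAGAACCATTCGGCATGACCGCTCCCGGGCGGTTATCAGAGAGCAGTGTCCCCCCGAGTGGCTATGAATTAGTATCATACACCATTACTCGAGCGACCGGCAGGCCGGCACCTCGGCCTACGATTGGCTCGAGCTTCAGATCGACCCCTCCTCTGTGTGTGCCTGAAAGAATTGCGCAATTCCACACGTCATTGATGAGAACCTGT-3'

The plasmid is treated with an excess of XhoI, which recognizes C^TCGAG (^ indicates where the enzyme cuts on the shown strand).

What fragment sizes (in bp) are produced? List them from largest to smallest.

XhoI sites (CTCGAG) start at positions 12, 116, 156.
XhoI cuts after the first base of each site, so after positions 12, 116, 156.
Circular molecule, 3 cuts → 3 fragments:
  13–116 → 104 bp
  117–156 → 40 bp
  157–234 then 1–12 → 78 + 12 = 90 bp
Sorted largest to smallest: 104, 90, 40 bp.

104, 90, 40 bp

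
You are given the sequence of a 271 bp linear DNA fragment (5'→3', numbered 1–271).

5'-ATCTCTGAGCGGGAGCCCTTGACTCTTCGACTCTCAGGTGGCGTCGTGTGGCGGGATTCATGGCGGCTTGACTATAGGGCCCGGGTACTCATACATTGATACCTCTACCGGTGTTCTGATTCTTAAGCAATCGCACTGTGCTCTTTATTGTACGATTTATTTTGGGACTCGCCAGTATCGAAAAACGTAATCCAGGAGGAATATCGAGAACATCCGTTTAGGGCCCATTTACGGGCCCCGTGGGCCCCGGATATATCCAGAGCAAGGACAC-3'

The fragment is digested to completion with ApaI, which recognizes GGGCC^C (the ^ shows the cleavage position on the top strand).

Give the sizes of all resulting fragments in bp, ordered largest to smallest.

144, 81, 25, 12, 9 bp

ApaI sites (GGGCCC) start at positions 77, 221, 233, 242.
ApaI cuts after base 5 of each site (before the last base), so after positions 81, 225, 237, 246.
Linear molecule, 4 cuts → 5 fragments:
  1–81 → 81 bp
  82–225 → 144 bp
  226–237 → 12 bp
  238–246 → 9 bp
  247–271 → 25 bp
Sorted largest to smallest: 144, 81, 25, 12, 9 bp.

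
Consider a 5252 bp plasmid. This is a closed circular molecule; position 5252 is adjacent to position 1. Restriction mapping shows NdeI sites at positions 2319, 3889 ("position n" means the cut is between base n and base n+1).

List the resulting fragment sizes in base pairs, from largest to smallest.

3682, 1570 bp

Circular molecule, 2 cuts → 2 fragments:
  3889 − 2319 = 1570 bp
  wrap: 5252 − 3889 + 2319 = 3682 bp
Sorted largest to smallest: 3682, 1570 bp.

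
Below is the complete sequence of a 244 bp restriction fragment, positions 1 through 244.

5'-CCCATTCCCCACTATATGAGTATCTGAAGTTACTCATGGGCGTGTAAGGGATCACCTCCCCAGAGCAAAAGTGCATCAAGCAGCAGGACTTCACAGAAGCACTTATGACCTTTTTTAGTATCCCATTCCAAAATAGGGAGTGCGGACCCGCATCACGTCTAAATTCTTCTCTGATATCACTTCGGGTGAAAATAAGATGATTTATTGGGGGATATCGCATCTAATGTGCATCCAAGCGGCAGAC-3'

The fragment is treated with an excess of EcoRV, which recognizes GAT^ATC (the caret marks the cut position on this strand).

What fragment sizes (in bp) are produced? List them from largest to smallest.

EcoRV sites (GATATC) start at positions 173, 211.
EcoRV cuts after base 3 of each site, so after positions 175, 213.
Linear molecule, 2 cuts → 3 fragments:
  1–175 → 175 bp
  176–213 → 38 bp
  214–244 → 31 bp
Sorted largest to smallest: 175, 38, 31 bp.

175, 38, 31 bp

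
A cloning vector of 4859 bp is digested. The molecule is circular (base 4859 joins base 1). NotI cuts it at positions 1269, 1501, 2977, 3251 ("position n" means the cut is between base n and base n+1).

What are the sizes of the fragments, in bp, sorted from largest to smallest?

Circular molecule, 4 cuts → 4 fragments:
  1501 − 1269 = 232 bp
  2977 − 1501 = 1476 bp
  3251 − 2977 = 274 bp
  wrap: 4859 − 3251 + 1269 = 2877 bp
Sorted largest to smallest: 2877, 1476, 274, 232 bp.

2877, 1476, 274, 232 bp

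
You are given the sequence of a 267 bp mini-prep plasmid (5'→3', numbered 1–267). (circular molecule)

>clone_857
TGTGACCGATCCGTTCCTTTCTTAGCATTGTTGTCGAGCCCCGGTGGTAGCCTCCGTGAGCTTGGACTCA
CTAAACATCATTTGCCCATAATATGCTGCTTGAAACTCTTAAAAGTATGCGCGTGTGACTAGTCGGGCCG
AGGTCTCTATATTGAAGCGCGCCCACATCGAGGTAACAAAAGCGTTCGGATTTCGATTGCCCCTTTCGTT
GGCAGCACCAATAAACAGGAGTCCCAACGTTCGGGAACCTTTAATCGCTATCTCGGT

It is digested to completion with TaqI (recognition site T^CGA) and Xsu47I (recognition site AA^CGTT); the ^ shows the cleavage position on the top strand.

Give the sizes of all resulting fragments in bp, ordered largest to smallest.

TaqI sites (TCGA) start at positions 34, 168, 193.
TaqI cuts after the first base of each site, so after positions 34, 168, 193.
The Xsu47I site (AACGTT) starts at position 236.
Xsu47I cuts after base 2 of each site, so after position 237.
Combined cut positions: 34, 168, 193, 237.
Circular molecule, 4 cuts → 4 fragments:
  35–168 → 134 bp
  169–193 → 25 bp
  194–237 → 44 bp
  238–267 then 1–34 → 30 + 34 = 64 bp
Sorted largest to smallest: 134, 64, 44, 25 bp.

134, 64, 44, 25 bp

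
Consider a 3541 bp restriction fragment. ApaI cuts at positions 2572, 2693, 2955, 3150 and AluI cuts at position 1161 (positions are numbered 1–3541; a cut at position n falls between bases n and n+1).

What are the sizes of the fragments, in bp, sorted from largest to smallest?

1411, 1161, 391, 262, 195, 121 bp

Combined cut positions (sorted): 1161, 2572, 2693, 2955, 3150.
Linear molecule, 5 cuts → 6 fragments:
  1161 − 0 = 1161 bp
  2572 − 1161 = 1411 bp
  2693 − 2572 = 121 bp
  2955 − 2693 = 262 bp
  3150 − 2955 = 195 bp
  3541 − 3150 = 391 bp
Sorted largest to smallest: 1411, 1161, 391, 262, 195, 121 bp.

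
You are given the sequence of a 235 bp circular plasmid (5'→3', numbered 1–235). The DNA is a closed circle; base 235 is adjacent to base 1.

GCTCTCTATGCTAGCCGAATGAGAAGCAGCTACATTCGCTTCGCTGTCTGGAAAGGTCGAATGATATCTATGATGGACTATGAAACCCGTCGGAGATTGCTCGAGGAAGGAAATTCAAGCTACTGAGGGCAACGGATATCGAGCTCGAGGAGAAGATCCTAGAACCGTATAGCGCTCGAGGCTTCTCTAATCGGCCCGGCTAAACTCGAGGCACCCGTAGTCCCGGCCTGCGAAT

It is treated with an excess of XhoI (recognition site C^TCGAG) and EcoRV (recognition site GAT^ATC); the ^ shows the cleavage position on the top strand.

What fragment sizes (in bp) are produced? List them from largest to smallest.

95, 37, 35, 31, 30, 7 bp

XhoI sites (CTCGAG) start at positions 100, 144, 175, 205.
XhoI cuts after the first base of each site, so after positions 100, 144, 175, 205.
EcoRV sites (GATATC) start at positions 63, 135.
EcoRV cuts after base 3 of each site, so after positions 65, 137.
Combined cut positions: 65, 100, 137, 144, 175, 205.
Circular molecule, 6 cuts → 6 fragments:
  66–100 → 35 bp
  101–137 → 37 bp
  138–144 → 7 bp
  145–175 → 31 bp
  176–205 → 30 bp
  206–235 then 1–65 → 30 + 65 = 95 bp
Sorted largest to smallest: 95, 37, 35, 31, 30, 7 bp.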